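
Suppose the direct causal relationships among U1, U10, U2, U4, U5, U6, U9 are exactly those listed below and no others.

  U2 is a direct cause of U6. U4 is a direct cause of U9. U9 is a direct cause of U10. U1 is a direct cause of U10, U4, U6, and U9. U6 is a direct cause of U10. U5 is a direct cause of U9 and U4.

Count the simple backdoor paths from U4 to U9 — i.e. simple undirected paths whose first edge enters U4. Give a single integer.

4

A backdoor path from U4 to U9 is any simple undirected path whose first edge points into U4 (i.e. leaves U4 via a parent).
Parents of U4: {U1, U5}.
Enumerating:
  P1: U4 <- U5 -> U9
  P2: U4 <- U1 -> U6 -> U10 <- U9
  P3: U4 <- U1 -> U9
  P4: U4 <- U1 -> U10 <- U9
That exhausts the simple backdoor paths. Count: 4.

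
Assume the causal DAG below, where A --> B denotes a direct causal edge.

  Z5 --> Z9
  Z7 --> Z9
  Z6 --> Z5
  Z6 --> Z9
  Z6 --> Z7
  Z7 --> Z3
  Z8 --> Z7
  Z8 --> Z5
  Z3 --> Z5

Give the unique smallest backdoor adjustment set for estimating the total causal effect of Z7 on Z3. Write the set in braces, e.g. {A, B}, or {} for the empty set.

{}

Variables eligible for adjustment (non-descendants of Z7, excluding Z7 and Z3): {Z6, Z8}.
Backdoor paths from Z7 to Z3:
  P1: Z7 <- Z6 -> Z5 <- Z3
  P2: Z7 <- Z6 -> Z9 <- Z5 <- Z3
  P3: Z7 <- Z8 -> Z5 <- Z3
Each backdoor path contains an unconditioned collider, so every path is already blocked with the empty conditioning set:
  P1: blocked at collider Z5 (neither it nor any descendant is in the conditioning set).
  P2: blocked at collider Z9 (neither it nor any descendant is in the conditioning set).
  P3: blocked at collider Z5 (neither it nor any descendant is in the conditioning set).
The empty set is therefore the unique smallest valid set.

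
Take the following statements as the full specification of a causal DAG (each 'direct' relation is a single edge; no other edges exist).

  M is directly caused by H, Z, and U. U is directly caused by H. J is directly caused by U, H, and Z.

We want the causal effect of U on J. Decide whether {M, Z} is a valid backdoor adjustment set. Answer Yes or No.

No

Backdoor paths from U to J (paths whose first edge points into U):
  P1: U <- H -> M <- Z -> J
  P2: U <- H -> J
Condition 1 (no descendant of U in the set): FAILS — M is a descendant of U.
Condition 2 (every backdoor path blocked by {M, Z}):
  P1: blocked at fork node Z ∈ conditioning set.
  P2: open — no interior node is in the conditioning set.
{M, Z} does not satisfy the backdoor criterion.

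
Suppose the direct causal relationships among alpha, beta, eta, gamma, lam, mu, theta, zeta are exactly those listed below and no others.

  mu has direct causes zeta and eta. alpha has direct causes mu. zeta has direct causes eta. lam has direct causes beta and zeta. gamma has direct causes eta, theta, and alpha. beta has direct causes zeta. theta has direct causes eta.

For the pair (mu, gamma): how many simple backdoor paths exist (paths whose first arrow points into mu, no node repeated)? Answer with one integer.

4

A backdoor path from mu to gamma is any simple undirected path whose first edge points into mu (i.e. leaves mu via a parent).
Parents of mu: {eta, zeta}.
Enumerating:
  P1: mu <- eta -> theta -> gamma
  P2: mu <- eta -> gamma
  P3: mu <- zeta <- eta -> theta -> gamma
  P4: mu <- zeta <- eta -> gamma
That exhausts the simple backdoor paths. Count: 4.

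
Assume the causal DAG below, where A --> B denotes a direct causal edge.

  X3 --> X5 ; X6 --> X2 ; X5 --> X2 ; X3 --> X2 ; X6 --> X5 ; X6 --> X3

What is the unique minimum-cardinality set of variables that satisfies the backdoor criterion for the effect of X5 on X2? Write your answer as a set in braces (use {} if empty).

Variables eligible for adjustment (non-descendants of X5, excluding X5 and X2): {X3, X6}.
Backdoor paths from X5 to X2:
  P1: X5 <- X6 -> X3 -> X2
  P2: X5 <- X6 -> X2
  P3: X5 <- X3 <- X6 -> X2
  P4: X5 <- X3 -> X2
The empty set is not sufficient: P1 (X5 <- X6 -> X3 -> X2) has no collider blocking it and no conditioned non-collider, so it is open.
Try {X3, X6}:
  P1: blocked at fork node X6 ∈ conditioning set.
  P2: blocked at fork node X6 ∈ conditioning set.
  P3: blocked at chain node X3 ∈ conditioning set.
  P4: blocked at fork node X3 ∈ conditioning set.
{X3, X6} contains no descendant of X5 and blocks every backdoor path.
Every element of {X3, X6} is needed (dropping X3 leaves P4 open; dropping X6 leaves P2 open), so no proper subset is valid.
Among all size-2 subsets of the eligible variables, only {X3, X6} blocks every backdoor path, so it is the unique smallest valid adjustment set.

{X3, X6}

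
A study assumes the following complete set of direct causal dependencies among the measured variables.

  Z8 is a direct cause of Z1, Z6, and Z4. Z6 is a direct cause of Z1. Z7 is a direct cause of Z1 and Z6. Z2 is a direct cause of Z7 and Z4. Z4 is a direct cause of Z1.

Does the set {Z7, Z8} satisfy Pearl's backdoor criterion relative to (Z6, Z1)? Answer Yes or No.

Backdoor paths from Z6 to Z1 (paths whose first edge points into Z6):
  P1: Z6 <- Z8 -> Z4 <- Z2 -> Z7 -> Z1
  P2: Z6 <- Z8 -> Z4 -> Z1
  P3: Z6 <- Z8 -> Z1
  P4: Z6 <- Z7 <- Z2 -> Z4 <- Z8 -> Z1
  P5: Z6 <- Z7 <- Z2 -> Z4 -> Z1
  P6: Z6 <- Z7 -> Z1
Condition 1 (no descendant of Z6 in the set): holds — descendants of Z6 are {Z1}; none are in {Z7, Z8}.
Condition 2 (every backdoor path blocked by {Z7, Z8}):
  P1: blocked at fork node Z8 ∈ conditioning set.
  P2: blocked at fork node Z8 ∈ conditioning set.
  P3: blocked at fork node Z8 ∈ conditioning set.
  P4: blocked at chain node Z7 ∈ conditioning set.
  P5: blocked at chain node Z7 ∈ conditioning set.
  P6: blocked at fork node Z7 ∈ conditioning set.
{Z7, Z8} satisfies the backdoor criterion.

Yes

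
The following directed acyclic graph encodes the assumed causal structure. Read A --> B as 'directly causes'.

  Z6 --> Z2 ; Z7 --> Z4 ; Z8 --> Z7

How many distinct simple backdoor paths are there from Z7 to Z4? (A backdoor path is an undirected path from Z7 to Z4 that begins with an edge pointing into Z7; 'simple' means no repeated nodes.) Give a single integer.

A backdoor path from Z7 to Z4 is any simple undirected path whose first edge points into Z7 (i.e. leaves Z7 via a parent).
Parents of Z7: {Z8}.
No simple path from any parent of Z7 reaches Z4 without revisiting Z7, so there are no backdoor paths.

0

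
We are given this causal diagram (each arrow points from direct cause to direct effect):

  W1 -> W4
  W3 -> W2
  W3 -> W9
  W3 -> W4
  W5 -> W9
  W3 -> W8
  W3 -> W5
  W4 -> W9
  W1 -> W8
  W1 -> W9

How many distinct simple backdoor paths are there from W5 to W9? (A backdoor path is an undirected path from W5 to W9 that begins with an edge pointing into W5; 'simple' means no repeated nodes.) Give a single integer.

A backdoor path from W5 to W9 is any simple undirected path whose first edge points into W5 (i.e. leaves W5 via a parent).
Parents of W5: {W3}.
Enumerating:
  P1: W5 <- W3 -> W4 <- W1 -> W9
  P2: W5 <- W3 -> W4 -> W9
  P3: W5 <- W3 -> W9
  P4: W5 <- W3 -> W8 <- W1 -> W4 -> W9
  P5: W5 <- W3 -> W8 <- W1 -> W9
That exhausts the simple backdoor paths. Count: 5.

5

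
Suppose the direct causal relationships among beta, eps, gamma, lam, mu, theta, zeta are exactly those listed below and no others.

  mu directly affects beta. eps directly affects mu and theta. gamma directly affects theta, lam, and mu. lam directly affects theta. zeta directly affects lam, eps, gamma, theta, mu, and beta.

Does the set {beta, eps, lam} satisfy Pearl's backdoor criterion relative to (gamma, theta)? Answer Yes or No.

No

Backdoor paths from gamma to theta (paths whose first edge points into gamma):
  P1: gamma <- zeta -> eps -> theta
  P2: gamma <- zeta -> mu <- eps -> theta
  P3: gamma <- zeta -> lam -> theta
  P4: gamma <- zeta -> theta
  P5: gamma <- zeta -> beta <- mu <- eps -> theta
Condition 1 (no descendant of gamma in the set): FAILS — beta and lam are descendants of gamma.
Condition 2 (every backdoor path blocked by {beta, eps, lam}):
  P1: blocked at chain node eps ∈ conditioning set.
  P2: blocked at fork node eps ∈ conditioning set.
  P3: blocked at chain node lam ∈ conditioning set.
  P4: open — no interior node is in the conditioning set.
  P5: blocked at fork node eps ∈ conditioning set.
{beta, eps, lam} does not satisfy the backdoor criterion.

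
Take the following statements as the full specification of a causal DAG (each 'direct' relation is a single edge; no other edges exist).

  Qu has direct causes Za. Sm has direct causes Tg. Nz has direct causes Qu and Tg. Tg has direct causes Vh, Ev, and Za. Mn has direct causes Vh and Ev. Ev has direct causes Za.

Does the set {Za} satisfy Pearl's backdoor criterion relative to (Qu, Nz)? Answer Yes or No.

Yes

Backdoor paths from Qu to Nz (paths whose first edge points into Qu):
  P1: Qu <- Za -> Ev -> Tg -> Nz
  P2: Qu <- Za -> Ev -> Mn <- Vh -> Tg -> Nz
  P3: Qu <- Za -> Tg -> Nz
Condition 1 (no descendant of Qu in the set): holds — descendants of Qu are {Nz}; none are in {Za}.
Condition 2 (every backdoor path blocked by {Za}):
  P1: blocked at fork node Za ∈ conditioning set.
  P2: blocked at fork node Za ∈ conditioning set.
  P3: blocked at fork node Za ∈ conditioning set.
{Za} satisfies the backdoor criterion.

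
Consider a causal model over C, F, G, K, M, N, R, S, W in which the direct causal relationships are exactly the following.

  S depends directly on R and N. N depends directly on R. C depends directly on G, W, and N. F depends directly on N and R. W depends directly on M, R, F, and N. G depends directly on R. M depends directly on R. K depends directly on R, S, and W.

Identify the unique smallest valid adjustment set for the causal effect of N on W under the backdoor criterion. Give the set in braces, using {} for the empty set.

{R}

Variables eligible for adjustment (non-descendants of N, excluding N and W): {G, M, R}.
Backdoor paths from N to W:
  P1: N <- R -> M -> W
  P2: N <- R -> F -> W
  P3: N <- R -> S -> K <- W
  P4: N <- R -> W
  P5: N <- R -> K <- W
  P6: N <- R -> G -> C <- W
The empty set is not sufficient: P1 (N <- R -> M -> W) has no collider blocking it and no conditioned non-collider, so it is open.
Try {R}:
  P1: blocked at fork node R ∈ conditioning set.
  P2: blocked at fork node R ∈ conditioning set.
  P3: blocked at fork node R ∈ conditioning set.
  P4: blocked at fork node R ∈ conditioning set.
  P5: blocked at fork node R ∈ conditioning set.
  P6: blocked at fork node R ∈ conditioning set.
{R} contains no descendant of N and blocks every backdoor path.
No other singleton works — e.g. {M} leaves P2 open — so {R} is the unique smallest valid adjustment set.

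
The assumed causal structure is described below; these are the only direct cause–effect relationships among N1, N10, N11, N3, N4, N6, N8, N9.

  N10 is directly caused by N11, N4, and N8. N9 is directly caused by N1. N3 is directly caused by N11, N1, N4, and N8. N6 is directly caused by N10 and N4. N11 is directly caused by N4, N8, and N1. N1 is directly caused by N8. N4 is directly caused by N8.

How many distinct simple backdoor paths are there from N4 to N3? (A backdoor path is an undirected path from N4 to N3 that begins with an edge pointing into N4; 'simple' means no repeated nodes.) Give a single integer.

A backdoor path from N4 to N3 is any simple undirected path whose first edge points into N4 (i.e. leaves N4 via a parent).
Parents of N4: {N8}.
Enumerating:
  P1: N4 <- N8 -> N1 -> N11 -> N3
  P2: N4 <- N8 -> N1 -> N3
  P3: N4 <- N8 -> N11 <- N1 -> N3
  P4: N4 <- N8 -> N11 -> N3
  P5: N4 <- N8 -> N3
  P6: N4 <- N8 -> N10 <- N11 <- N1 -> N3
  P7: N4 <- N8 -> N10 <- N11 -> N3
That exhausts the simple backdoor paths. Count: 7.

7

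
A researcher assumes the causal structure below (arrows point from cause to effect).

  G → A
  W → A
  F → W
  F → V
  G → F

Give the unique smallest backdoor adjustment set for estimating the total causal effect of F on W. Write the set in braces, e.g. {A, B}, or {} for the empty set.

{}

Variables eligible for adjustment (non-descendants of F, excluding F and W): {G}.
Backdoor paths from F to W:
  P1: F <- G -> A <- W
Each backdoor path contains an unconditioned collider, so every path is already blocked with the empty conditioning set:
  P1: blocked at collider A (neither it nor any descendant is in the conditioning set).
The empty set is therefore the unique smallest valid set.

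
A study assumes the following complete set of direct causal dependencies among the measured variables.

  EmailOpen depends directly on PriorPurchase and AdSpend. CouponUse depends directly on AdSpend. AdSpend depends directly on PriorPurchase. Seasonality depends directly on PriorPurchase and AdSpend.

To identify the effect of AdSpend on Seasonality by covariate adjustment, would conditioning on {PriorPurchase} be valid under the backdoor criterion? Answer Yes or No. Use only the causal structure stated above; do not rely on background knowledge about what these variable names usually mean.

Backdoor paths from AdSpend to Seasonality (paths whose first edge points into AdSpend):
  P1: AdSpend <- PriorPurchase -> Seasonality
Condition 1 (no descendant of AdSpend in the set): holds — descendants of AdSpend are {CouponUse, EmailOpen, Seasonality}; none are in {PriorPurchase}.
Condition 2 (every backdoor path blocked by {PriorPurchase}):
  P1: blocked at fork node PriorPurchase ∈ conditioning set.
{PriorPurchase} satisfies the backdoor criterion.

Yes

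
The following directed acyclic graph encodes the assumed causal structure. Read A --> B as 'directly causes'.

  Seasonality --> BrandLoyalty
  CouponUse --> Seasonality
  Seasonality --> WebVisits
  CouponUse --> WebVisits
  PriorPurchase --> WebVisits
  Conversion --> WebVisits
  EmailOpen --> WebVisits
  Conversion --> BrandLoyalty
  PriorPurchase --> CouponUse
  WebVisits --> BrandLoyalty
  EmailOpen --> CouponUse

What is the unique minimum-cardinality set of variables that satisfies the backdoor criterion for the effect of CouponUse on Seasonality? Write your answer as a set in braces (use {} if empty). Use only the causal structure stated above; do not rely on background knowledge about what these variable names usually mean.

{}

Variables eligible for adjustment (non-descendants of CouponUse, excluding CouponUse and Seasonality): {Conversion, EmailOpen, PriorPurchase}.
Backdoor paths from CouponUse to Seasonality:
  P1: CouponUse <- EmailOpen -> WebVisits <- Conversion -> BrandLoyalty <- Seasonality
  P2: CouponUse <- EmailOpen -> WebVisits <- Seasonality
  P3: CouponUse <- EmailOpen -> WebVisits -> BrandLoyalty <- Seasonality
  P4: CouponUse <- PriorPurchase -> WebVisits <- Conversion -> BrandLoyalty <- Seasonality
  P5: CouponUse <- PriorPurchase -> WebVisits <- Seasonality
  P6: CouponUse <- PriorPurchase -> WebVisits -> BrandLoyalty <- Seasonality
Each backdoor path contains an unconditioned collider, so every path is already blocked with the empty conditioning set:
  P1: blocked at collider WebVisits (neither it nor any descendant is in the conditioning set).
  P2: blocked at collider WebVisits (neither it nor any descendant is in the conditioning set).
  P3: blocked at collider BrandLoyalty (neither it nor any descendant is in the conditioning set).
  P4: blocked at collider WebVisits (neither it nor any descendant is in the conditioning set).
  P5: blocked at collider WebVisits (neither it nor any descendant is in the conditioning set).
  P6: blocked at collider BrandLoyalty (neither it nor any descendant is in the conditioning set).
The empty set is therefore the unique smallest valid set.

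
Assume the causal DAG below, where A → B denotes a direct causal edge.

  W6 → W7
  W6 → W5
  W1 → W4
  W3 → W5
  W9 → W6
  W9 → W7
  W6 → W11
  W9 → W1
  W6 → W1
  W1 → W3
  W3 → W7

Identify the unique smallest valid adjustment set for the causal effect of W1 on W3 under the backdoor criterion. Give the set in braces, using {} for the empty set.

{}

Variables eligible for adjustment (non-descendants of W1, excluding W1 and W3): {W11, W6, W9}.
Backdoor paths from W1 to W3:
  P1: W1 <- W9 -> W6 -> W7 <- W3
  P2: W1 <- W9 -> W6 -> W5 <- W3
  P3: W1 <- W9 -> W7 <- W6 -> W5 <- W3
  P4: W1 <- W9 -> W7 <- W3
  P5: W1 <- W6 <- W9 -> W7 <- W3
  P6: W1 <- W6 -> W7 <- W3
  P7: W1 <- W6 -> W5 <- W3
Each backdoor path contains an unconditioned collider, so every path is already blocked with the empty conditioning set:
  P1: blocked at collider W7 (neither it nor any descendant is in the conditioning set).
  P2: blocked at collider W5 (neither it nor any descendant is in the conditioning set).
  P3: blocked at collider W7 (neither it nor any descendant is in the conditioning set).
  P4: blocked at collider W7 (neither it nor any descendant is in the conditioning set).
  P5: blocked at collider W7 (neither it nor any descendant is in the conditioning set).
  P6: blocked at collider W7 (neither it nor any descendant is in the conditioning set).
  P7: blocked at collider W5 (neither it nor any descendant is in the conditioning set).
The empty set is therefore the unique smallest valid set.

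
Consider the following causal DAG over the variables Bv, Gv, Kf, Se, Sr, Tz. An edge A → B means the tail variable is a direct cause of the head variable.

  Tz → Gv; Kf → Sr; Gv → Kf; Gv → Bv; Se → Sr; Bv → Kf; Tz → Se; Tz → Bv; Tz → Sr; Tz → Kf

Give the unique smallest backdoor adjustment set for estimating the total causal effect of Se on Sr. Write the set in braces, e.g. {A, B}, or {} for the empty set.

{Tz}

Variables eligible for adjustment (non-descendants of Se, excluding Se and Sr): {Bv, Gv, Kf, Tz}.
Backdoor paths from Se to Sr:
  P1: Se <- Tz -> Gv -> Bv -> Kf -> Sr
  P2: Se <- Tz -> Gv -> Kf -> Sr
  P3: Se <- Tz -> Bv <- Gv -> Kf -> Sr
  P4: Se <- Tz -> Bv -> Kf -> Sr
  P5: Se <- Tz -> Kf -> Sr
  P6: Se <- Tz -> Sr
The empty set is not sufficient: P1 (Se <- Tz -> Gv -> Bv -> Kf -> Sr) has no collider blocking it and no conditioned non-collider, so it is open.
Try {Tz}:
  P1: blocked at fork node Tz ∈ conditioning set.
  P2: blocked at fork node Tz ∈ conditioning set.
  P3: blocked at fork node Tz ∈ conditioning set.
  P4: blocked at fork node Tz ∈ conditioning set.
  P5: blocked at fork node Tz ∈ conditioning set.
  P6: blocked at fork node Tz ∈ conditioning set.
{Tz} contains no descendant of Se and blocks every backdoor path.
No other singleton works — e.g. {Gv} leaves P4 open — so {Tz} is the unique smallest valid adjustment set.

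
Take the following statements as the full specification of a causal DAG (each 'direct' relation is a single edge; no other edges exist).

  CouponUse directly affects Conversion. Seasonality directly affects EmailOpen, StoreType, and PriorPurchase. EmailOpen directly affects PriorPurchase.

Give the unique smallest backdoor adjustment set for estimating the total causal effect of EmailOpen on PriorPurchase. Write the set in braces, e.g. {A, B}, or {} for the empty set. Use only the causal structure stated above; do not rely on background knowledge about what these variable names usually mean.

{Seasonality}

Variables eligible for adjustment (non-descendants of EmailOpen, excluding EmailOpen and PriorPurchase): {Conversion, CouponUse, Seasonality, StoreType}.
Backdoor paths from EmailOpen to PriorPurchase:
  P1: EmailOpen <- Seasonality -> PriorPurchase
The empty set is not sufficient: P1 (EmailOpen <- Seasonality -> PriorPurchase) has no collider blocking it and no conditioned non-collider, so it is open.
Try {Seasonality}:
  P1: blocked at fork node Seasonality ∈ conditioning set.
{Seasonality} contains no descendant of EmailOpen and blocks every backdoor path.
No other singleton works — e.g. {CouponUse} leaves P1 open — so {Seasonality} is the unique smallest valid adjustment set.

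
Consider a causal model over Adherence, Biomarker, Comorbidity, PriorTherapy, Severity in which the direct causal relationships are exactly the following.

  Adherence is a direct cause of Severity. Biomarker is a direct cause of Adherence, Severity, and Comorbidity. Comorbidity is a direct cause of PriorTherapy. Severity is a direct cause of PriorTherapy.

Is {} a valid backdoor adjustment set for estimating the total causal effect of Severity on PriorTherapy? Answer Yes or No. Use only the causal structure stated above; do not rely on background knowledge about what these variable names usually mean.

No

Backdoor paths from Severity to PriorTherapy (paths whose first edge points into Severity):
  P1: Severity <- Biomarker -> Comorbidity -> PriorTherapy
  P2: Severity <- Adherence <- Biomarker -> Comorbidity -> PriorTherapy
Condition 1 (no descendant of Severity in the set): holds — descendants of Severity are {PriorTherapy}; none are in {}.
Condition 2 (every backdoor path blocked by {}):
  P1: open — no interior node is in the conditioning set.
  P2: open — no interior node is in the conditioning set.
{} does not satisfy the backdoor criterion.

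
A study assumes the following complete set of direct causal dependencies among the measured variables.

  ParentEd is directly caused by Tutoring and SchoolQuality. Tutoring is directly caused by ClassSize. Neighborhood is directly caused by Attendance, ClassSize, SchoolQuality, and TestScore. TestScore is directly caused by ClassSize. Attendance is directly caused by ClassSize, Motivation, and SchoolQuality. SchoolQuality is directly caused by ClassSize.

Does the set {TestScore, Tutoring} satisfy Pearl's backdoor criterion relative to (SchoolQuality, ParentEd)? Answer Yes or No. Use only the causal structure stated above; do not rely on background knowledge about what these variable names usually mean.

Backdoor paths from SchoolQuality to ParentEd (paths whose first edge points into SchoolQuality):
  P1: SchoolQuality <- ClassSize -> Tutoring -> ParentEd
Condition 1 (no descendant of SchoolQuality in the set): holds — descendants of SchoolQuality are {Attendance, Neighborhood, ParentEd}; none are in {TestScore, Tutoring}.
Condition 2 (every backdoor path blocked by {TestScore, Tutoring}):
  P1: blocked at chain node Tutoring ∈ conditioning set.
{TestScore, Tutoring} satisfies the backdoor criterion.

Yes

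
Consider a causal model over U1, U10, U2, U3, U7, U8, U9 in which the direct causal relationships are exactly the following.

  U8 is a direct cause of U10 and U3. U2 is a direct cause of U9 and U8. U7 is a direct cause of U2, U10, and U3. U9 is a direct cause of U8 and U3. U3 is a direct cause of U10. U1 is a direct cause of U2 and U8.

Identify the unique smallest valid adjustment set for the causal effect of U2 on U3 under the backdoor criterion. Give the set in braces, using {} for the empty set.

Variables eligible for adjustment (non-descendants of U2, excluding U2 and U3): {U1, U7}.
Backdoor paths from U2 to U3:
  P1: U2 <- U7 -> U3
  P2: U2 <- U7 -> U10 <- U8 <- U9 -> U3
  P3: U2 <- U7 -> U10 <- U8 -> U3
  P4: U2 <- U7 -> U10 <- U3
  P5: U2 <- U1 -> U8 <- U9 -> U3
  P6: U2 <- U1 -> U8 -> U3
  P7: U2 <- U1 -> U8 -> U10 <- U7 -> U3
  P8: U2 <- U1 -> U8 -> U10 <- U3
The empty set is not sufficient: P1 (U2 <- U7 -> U3) has no collider blocking it and no conditioned non-collider, so it is open.
Try {U1, U7}:
  P1: blocked at fork node U7 ∈ conditioning set.
  P2: blocked at fork node U7 ∈ conditioning set.
  P3: blocked at fork node U7 ∈ conditioning set.
  P4: blocked at fork node U7 ∈ conditioning set.
  P5: blocked at fork node U1 ∈ conditioning set.
  P6: blocked at fork node U1 ∈ conditioning set.
  P7: blocked at fork node U1 ∈ conditioning set.
  P8: blocked at fork node U1 ∈ conditioning set.
{U1, U7} contains no descendant of U2 and blocks every backdoor path.
Every element of {U1, U7} is needed (dropping U1 leaves P6 open; dropping U7 leaves P1 open), so no proper subset is valid.
Among all size-2 subsets of the eligible variables, only {U1, U7} blocks every backdoor path, so it is the unique smallest valid adjustment set.

{U1, U7}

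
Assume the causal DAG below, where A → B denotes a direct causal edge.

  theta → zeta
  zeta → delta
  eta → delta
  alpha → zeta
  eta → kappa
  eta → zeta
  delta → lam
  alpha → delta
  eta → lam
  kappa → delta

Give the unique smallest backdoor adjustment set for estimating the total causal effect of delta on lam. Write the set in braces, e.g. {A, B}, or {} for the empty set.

Variables eligible for adjustment (non-descendants of delta, excluding delta and lam): {alpha, eta, kappa, theta, zeta}.
Backdoor paths from delta to lam:
  P1: delta <- alpha -> zeta <- eta -> lam
  P2: delta <- eta -> lam
  P3: delta <- kappa <- eta -> lam
  P4: delta <- zeta <- eta -> lam
The empty set is not sufficient: P2 (delta <- eta -> lam) has no collider blocking it and no conditioned non-collider, so it is open.
Try {eta}:
  P1: blocked at collider zeta (neither it nor any descendant is in the conditioning set).
  P2: blocked at fork node eta ∈ conditioning set.
  P3: blocked at fork node eta ∈ conditioning set.
  P4: blocked at fork node eta ∈ conditioning set.
{eta} contains no descendant of delta and blocks every backdoor path.
No other singleton works — e.g. {theta} leaves P2 open — so {eta} is the unique smallest valid adjustment set.

{eta}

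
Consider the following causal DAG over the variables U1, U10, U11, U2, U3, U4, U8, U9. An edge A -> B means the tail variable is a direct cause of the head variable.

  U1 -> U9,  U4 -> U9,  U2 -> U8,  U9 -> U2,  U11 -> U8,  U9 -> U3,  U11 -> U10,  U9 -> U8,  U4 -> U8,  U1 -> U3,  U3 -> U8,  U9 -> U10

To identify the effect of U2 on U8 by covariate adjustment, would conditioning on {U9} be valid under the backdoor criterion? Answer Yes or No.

Yes

Backdoor paths from U2 to U8 (paths whose first edge points into U2):
  P1: U2 <- U9 <- U4 -> U8
  P2: U2 <- U9 <- U1 -> U3 -> U8
  P3: U2 <- U9 -> U3 -> U8
  P4: U2 <- U9 -> U10 <- U11 -> U8
  P5: U2 <- U9 -> U8
Condition 1 (no descendant of U2 in the set): holds — descendants of U2 are {U8}; none are in {U9}.
Condition 2 (every backdoor path blocked by {U9}):
  P1: blocked at chain node U9 ∈ conditioning set.
  P2: blocked at chain node U9 ∈ conditioning set.
  P3: blocked at fork node U9 ∈ conditioning set.
  P4: blocked at fork node U9 ∈ conditioning set.
  P5: blocked at fork node U9 ∈ conditioning set.
{U9} satisfies the backdoor criterion.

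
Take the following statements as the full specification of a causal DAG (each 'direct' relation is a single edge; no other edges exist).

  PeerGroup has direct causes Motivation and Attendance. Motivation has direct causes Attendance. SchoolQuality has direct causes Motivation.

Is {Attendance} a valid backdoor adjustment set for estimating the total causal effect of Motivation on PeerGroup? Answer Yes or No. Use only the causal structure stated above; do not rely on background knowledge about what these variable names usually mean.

Backdoor paths from Motivation to PeerGroup (paths whose first edge points into Motivation):
  P1: Motivation <- Attendance -> PeerGroup
Condition 1 (no descendant of Motivation in the set): holds — descendants of Motivation are {PeerGroup, SchoolQuality}; none are in {Attendance}.
Condition 2 (every backdoor path blocked by {Attendance}):
  P1: blocked at fork node Attendance ∈ conditioning set.
{Attendance} satisfies the backdoor criterion.

Yes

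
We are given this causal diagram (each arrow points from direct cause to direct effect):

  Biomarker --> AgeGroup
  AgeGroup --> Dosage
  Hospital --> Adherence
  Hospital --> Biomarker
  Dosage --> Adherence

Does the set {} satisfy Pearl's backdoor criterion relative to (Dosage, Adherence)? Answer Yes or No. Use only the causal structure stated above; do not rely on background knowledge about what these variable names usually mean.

No

Backdoor paths from Dosage to Adherence (paths whose first edge points into Dosage):
  P1: Dosage <- AgeGroup <- Biomarker <- Hospital -> Adherence
Condition 1 (no descendant of Dosage in the set): holds — descendants of Dosage are {Adherence}; none are in {}.
Condition 2 (every backdoor path blocked by {}):
  P1: open — no interior node is in the conditioning set.
{} does not satisfy the backdoor criterion.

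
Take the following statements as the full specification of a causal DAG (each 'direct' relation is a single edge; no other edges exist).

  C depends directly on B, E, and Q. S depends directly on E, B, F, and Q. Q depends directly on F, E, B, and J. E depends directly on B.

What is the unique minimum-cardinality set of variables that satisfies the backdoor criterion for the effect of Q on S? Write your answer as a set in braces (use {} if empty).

{B, E, F}

Variables eligible for adjustment (non-descendants of Q, excluding Q and S): {B, E, F, J}.
Backdoor paths from Q to S:
  P1: Q <- B -> E -> S
  P2: Q <- B -> C <- E -> S
  P3: Q <- B -> S
  P4: Q <- E <- B -> S
  P5: Q <- E -> C <- B -> S
  P6: Q <- E -> S
  P7: Q <- F -> S
The empty set is not sufficient: P1 (Q <- B -> E -> S) has no collider blocking it and no conditioned non-collider, so it is open.
Try {B, E, F}:
  P1: blocked at fork node B ∈ conditioning set.
  P2: blocked at fork node B ∈ conditioning set.
  P3: blocked at fork node B ∈ conditioning set.
  P4: blocked at chain node E ∈ conditioning set.
  P5: blocked at fork node E ∈ conditioning set.
  P6: blocked at fork node E ∈ conditioning set.
  P7: blocked at fork node F ∈ conditioning set.
{B, E, F} contains no descendant of Q and blocks every backdoor path.
Every element of {B, E, F} is needed (dropping B leaves P3 open; dropping E leaves P6 open; dropping F leaves P7 open), so no proper subset is valid.
Among all size-3 subsets of the eligible variables, only {B, E, F} blocks every backdoor path, so it is the unique smallest valid adjustment set.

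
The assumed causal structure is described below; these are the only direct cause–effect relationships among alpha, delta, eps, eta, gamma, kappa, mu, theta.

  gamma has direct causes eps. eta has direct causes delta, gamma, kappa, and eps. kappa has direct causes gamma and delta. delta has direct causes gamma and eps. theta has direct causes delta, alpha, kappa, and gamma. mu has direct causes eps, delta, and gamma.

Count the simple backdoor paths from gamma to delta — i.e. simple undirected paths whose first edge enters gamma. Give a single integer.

A backdoor path from gamma to delta is any simple undirected path whose first edge points into gamma (i.e. leaves gamma via a parent).
Parents of gamma: {eps}.
Enumerating:
  P1: gamma <- eps -> delta
  P2: gamma <- eps -> mu <- delta
  P3: gamma <- eps -> eta <- delta
  P4: gamma <- eps -> eta <- kappa <- delta
  P5: gamma <- eps -> eta <- kappa -> theta <- delta
That exhausts the simple backdoor paths. Count: 5.

5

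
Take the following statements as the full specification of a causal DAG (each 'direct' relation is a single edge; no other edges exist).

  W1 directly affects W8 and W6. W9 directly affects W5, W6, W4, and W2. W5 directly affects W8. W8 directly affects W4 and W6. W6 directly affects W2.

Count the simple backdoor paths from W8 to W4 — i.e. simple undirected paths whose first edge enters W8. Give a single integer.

3

A backdoor path from W8 to W4 is any simple undirected path whose first edge points into W8 (i.e. leaves W8 via a parent).
Parents of W8: {W1, W5}.
Enumerating:
  P1: W8 <- W1 -> W6 <- W9 -> W4
  P2: W8 <- W1 -> W6 -> W2 <- W9 -> W4
  P3: W8 <- W5 <- W9 -> W4
That exhausts the simple backdoor paths. Count: 3.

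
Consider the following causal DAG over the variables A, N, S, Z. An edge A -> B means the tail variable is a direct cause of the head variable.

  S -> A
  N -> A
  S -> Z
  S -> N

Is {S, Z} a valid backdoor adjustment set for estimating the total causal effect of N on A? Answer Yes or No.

Backdoor paths from N to A (paths whose first edge points into N):
  P1: N <- S -> A
Condition 1 (no descendant of N in the set): holds — descendants of N are {A}; none are in {S, Z}.
Condition 2 (every backdoor path blocked by {S, Z}):
  P1: blocked at fork node S ∈ conditioning set.
{S, Z} satisfies the backdoor criterion.

Yes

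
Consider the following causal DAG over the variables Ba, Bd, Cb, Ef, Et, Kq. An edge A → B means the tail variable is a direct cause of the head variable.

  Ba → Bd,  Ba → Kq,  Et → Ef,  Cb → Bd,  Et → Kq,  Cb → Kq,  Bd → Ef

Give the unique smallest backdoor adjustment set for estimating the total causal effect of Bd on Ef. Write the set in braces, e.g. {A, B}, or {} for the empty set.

Variables eligible for adjustment (non-descendants of Bd, excluding Bd and Ef): {Ba, Cb, Et, Kq}.
Backdoor paths from Bd to Ef:
  P1: Bd <- Cb -> Kq <- Et -> Ef
  P2: Bd <- Ba -> Kq <- Et -> Ef
Each backdoor path contains an unconditioned collider, so every path is already blocked with the empty conditioning set:
  P1: blocked at collider Kq (neither it nor any descendant is in the conditioning set).
  P2: blocked at collider Kq (neither it nor any descendant is in the conditioning set).
The empty set is therefore the unique smallest valid set.

{}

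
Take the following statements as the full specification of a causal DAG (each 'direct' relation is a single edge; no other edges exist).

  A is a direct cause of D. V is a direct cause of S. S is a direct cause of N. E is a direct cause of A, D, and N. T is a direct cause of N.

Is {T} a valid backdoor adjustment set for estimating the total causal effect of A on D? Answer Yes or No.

Backdoor paths from A to D (paths whose first edge points into A):
  P1: A <- E -> D
Condition 1 (no descendant of A in the set): holds — descendants of A are {D}; none are in {T}.
Condition 2 (every backdoor path blocked by {T}):
  P1: open — no interior node is in the conditioning set.
{T} does not satisfy the backdoor criterion.

No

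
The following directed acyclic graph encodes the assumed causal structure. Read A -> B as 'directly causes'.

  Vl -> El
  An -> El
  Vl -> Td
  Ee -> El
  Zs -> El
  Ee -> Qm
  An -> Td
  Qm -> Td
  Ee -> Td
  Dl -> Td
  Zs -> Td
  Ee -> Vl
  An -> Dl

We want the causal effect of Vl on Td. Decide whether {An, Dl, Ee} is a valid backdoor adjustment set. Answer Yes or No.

Backdoor paths from Vl to Td (paths whose first edge points into Vl):
  P1: Vl <- Ee -> Qm -> Td
  P2: Vl <- Ee -> El <- Zs -> Td
  P3: Vl <- Ee -> El <- An -> Dl -> Td
  P4: Vl <- Ee -> El <- An -> Td
  P5: Vl <- Ee -> Td
Condition 1 (no descendant of Vl in the set): holds — descendants of Vl are {El, Td}; none are in {An, Dl, Ee}.
Condition 2 (every backdoor path blocked by {An, Dl, Ee}):
  P1: blocked at fork node Ee ∈ conditioning set.
  P2: blocked at fork node Ee ∈ conditioning set.
  P3: blocked at fork node Ee ∈ conditioning set.
  P4: blocked at fork node Ee ∈ conditioning set.
  P5: blocked at fork node Ee ∈ conditioning set.
{An, Dl, Ee} satisfies the backdoor criterion.

Yes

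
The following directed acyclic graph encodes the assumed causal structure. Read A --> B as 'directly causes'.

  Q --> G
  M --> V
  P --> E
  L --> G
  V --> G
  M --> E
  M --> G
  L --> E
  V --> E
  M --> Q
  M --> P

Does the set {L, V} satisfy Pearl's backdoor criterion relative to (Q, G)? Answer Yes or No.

No

Backdoor paths from Q to G (paths whose first edge points into Q):
  P1: Q <- M -> P -> E <- L -> G
  P2: Q <- M -> P -> E <- V -> G
  P3: Q <- M -> V -> E <- L -> G
  P4: Q <- M -> V -> G
  P5: Q <- M -> E <- L -> G
  P6: Q <- M -> E <- V -> G
  P7: Q <- M -> G
Condition 1 (no descendant of Q in the set): holds — descendants of Q are {G}; none are in {L, V}.
Condition 2 (every backdoor path blocked by {L, V}):
  P1: blocked at collider E (neither it nor any descendant is in the conditioning set).
  P2: blocked at collider E (neither it nor any descendant is in the conditioning set).
  P3: blocked at chain node V ∈ conditioning set.
  P4: blocked at chain node V ∈ conditioning set.
  P5: blocked at collider E (neither it nor any descendant is in the conditioning set).
  P6: blocked at collider E (neither it nor any descendant is in the conditioning set).
  P7: open — no interior node is in the conditioning set.
{L, V} does not satisfy the backdoor criterion.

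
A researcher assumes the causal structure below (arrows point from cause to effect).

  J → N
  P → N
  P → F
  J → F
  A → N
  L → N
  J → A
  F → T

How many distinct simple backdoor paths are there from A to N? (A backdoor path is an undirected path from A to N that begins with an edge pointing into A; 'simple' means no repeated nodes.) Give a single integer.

A backdoor path from A to N is any simple undirected path whose first edge points into A (i.e. leaves A via a parent).
Parents of A: {J}.
Enumerating:
  P1: A <- J -> F <- P -> N
  P2: A <- J -> N
That exhausts the simple backdoor paths. Count: 2.

2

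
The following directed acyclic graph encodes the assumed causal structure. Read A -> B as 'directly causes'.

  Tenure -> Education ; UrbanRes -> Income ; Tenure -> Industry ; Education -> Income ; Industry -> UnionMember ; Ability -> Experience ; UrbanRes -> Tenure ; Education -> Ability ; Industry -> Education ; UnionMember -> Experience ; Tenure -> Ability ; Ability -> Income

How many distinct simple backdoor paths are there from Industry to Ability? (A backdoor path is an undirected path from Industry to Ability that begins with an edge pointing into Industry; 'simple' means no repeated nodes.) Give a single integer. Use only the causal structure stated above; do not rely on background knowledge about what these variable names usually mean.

A backdoor path from Industry to Ability is any simple undirected path whose first edge points into Industry (i.e. leaves Industry via a parent).
Parents of Industry: {Tenure}.
Enumerating:
  P1: Industry <- Tenure <- UrbanRes -> Income <- Education -> Ability
  P2: Industry <- Tenure <- UrbanRes -> Income <- Ability
  P3: Industry <- Tenure -> Education -> Ability
  P4: Industry <- Tenure -> Education -> Income <- Ability
  P5: Industry <- Tenure -> Ability
That exhausts the simple backdoor paths. Count: 5.

5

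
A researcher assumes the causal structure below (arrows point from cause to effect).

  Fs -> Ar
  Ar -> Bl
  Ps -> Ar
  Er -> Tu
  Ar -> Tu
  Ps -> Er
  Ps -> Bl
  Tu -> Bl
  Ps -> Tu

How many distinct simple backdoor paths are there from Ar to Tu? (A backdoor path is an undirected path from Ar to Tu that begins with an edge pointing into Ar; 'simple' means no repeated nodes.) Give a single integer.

A backdoor path from Ar to Tu is any simple undirected path whose first edge points into Ar (i.e. leaves Ar via a parent).
Parents of Ar: {Fs, Ps}.
Enumerating:
  P1: Ar <- Ps -> Er -> Tu
  P2: Ar <- Ps -> Tu
  P3: Ar <- Ps -> Bl <- Tu
That exhausts the simple backdoor paths. Count: 3.

3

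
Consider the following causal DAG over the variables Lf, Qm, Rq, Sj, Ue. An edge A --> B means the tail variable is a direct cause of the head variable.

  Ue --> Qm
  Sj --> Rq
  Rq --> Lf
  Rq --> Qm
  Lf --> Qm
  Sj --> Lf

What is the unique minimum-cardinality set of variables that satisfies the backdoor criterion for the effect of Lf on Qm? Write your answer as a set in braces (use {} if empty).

Variables eligible for adjustment (non-descendants of Lf, excluding Lf and Qm): {Rq, Sj, Ue}.
Backdoor paths from Lf to Qm:
  P1: Lf <- Sj -> Rq -> Qm
  P2: Lf <- Rq -> Qm
The empty set is not sufficient: P1 (Lf <- Sj -> Rq -> Qm) has no collider blocking it and no conditioned non-collider, so it is open.
Try {Rq}:
  P1: blocked at chain node Rq ∈ conditioning set.
  P2: blocked at fork node Rq ∈ conditioning set.
{Rq} contains no descendant of Lf and blocks every backdoor path.
No other singleton works — e.g. {Sj} leaves P2 open — so {Rq} is the unique smallest valid adjustment set.

{Rq}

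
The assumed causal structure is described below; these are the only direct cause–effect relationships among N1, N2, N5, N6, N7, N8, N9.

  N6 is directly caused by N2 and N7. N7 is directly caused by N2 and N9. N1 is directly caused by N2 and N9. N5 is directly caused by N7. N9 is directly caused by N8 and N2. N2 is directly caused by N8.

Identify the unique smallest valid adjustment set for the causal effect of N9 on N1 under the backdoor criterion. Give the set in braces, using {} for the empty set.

Variables eligible for adjustment (non-descendants of N9, excluding N9 and N1): {N2, N8}.
Backdoor paths from N9 to N1:
  P1: N9 <- N8 -> N2 -> N1
  P2: N9 <- N2 -> N1
The empty set is not sufficient: P1 (N9 <- N8 -> N2 -> N1) has no collider blocking it and no conditioned non-collider, so it is open.
Try {N2}:
  P1: blocked at chain node N2 ∈ conditioning set.
  P2: blocked at fork node N2 ∈ conditioning set.
{N2} contains no descendant of N9 and blocks every backdoor path.
No other singleton works — e.g. {N8} leaves P2 open — so {N2} is the unique smallest valid adjustment set.

{N2}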